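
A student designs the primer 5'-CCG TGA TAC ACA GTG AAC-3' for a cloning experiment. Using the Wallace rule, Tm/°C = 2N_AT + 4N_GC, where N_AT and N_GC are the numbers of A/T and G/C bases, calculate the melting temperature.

54°C

Scanning the sequence gives A=6, C=5, T=3, G=4.
AT pairs contribute 9, GC pairs contribute 9.
Tm = 4·9 + 2·9 = 36 + 18 = 54°C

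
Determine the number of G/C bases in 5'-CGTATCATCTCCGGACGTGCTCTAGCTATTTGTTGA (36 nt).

A=6, C=9, G=8, T=13
Total G or C: 8 + 9 = 17

17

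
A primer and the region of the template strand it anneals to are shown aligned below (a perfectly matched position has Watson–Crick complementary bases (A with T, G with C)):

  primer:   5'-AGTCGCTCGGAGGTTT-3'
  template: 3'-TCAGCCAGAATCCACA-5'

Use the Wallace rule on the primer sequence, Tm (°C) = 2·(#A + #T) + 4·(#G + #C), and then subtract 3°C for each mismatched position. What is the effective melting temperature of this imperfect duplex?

Primer base counts: A=2, T=5, G=6, C=3 → A+T=7, G+C=9
Perfect-match Tm = 2(7) + 4(9) = 14 + 36 = 50°C
Mismatches (positions where the bases are not complementary): 4 (at positions 6, 9, 10, 15)
Effective Tm = 50 − 4×3 = 50 − 12 = 38°C

38°C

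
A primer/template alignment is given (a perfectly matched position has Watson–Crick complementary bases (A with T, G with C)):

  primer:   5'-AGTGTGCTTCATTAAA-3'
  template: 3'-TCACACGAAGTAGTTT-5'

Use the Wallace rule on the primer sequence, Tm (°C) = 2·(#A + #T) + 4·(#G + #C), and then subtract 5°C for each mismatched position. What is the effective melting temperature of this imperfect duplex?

Primer base counts: A=5, T=6, G=3, C=2 → A+T=11, G+C=5
Perfect-match Tm = 2(11) + 4(5) = 22 + 20 = 42°C
Mismatches (positions where the bases are not complementary): 1 (at position 13)
Effective Tm = 42 − 1×5 = 42 − 5 = 37°C

37°C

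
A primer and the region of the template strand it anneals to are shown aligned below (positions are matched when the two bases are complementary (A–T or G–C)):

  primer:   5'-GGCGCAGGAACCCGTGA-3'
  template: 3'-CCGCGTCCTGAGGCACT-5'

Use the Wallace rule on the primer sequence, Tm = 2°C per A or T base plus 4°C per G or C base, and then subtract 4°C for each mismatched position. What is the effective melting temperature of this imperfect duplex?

Primer base counts: A=4, T=1, G=7, C=5 → A+T=5, G+C=12
Perfect-match Tm = 2(5) + 4(12) = 10 + 48 = 58°C
Mismatches (positions where the bases are not complementary): 2 (at positions 10, 11)
Effective Tm = 58 − 2×4 = 58 − 8 = 50°C

50°C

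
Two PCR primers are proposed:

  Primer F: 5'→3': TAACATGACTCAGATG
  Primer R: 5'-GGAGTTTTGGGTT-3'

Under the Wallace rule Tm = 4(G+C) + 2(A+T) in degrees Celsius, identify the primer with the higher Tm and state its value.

Primer F: A+T=10, G+C=6 → Tm = 2(10)+4(6) = 44°C
Primer R: A+T=7, G+C=6 → Tm = 2(7)+4(6) = 38°C
44°C vs 38°C → primer F is higher.

Primer F, 44°C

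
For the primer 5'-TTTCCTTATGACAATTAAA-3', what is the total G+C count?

Counting bases: A=7, T=8, G=1, C=3
G+C = 1 + 3 = 4

4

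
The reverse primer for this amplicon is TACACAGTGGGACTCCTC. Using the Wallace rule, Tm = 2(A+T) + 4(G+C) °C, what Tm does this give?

56°C

Base counts: G=4, C=6, A=4, T=4
So N_AT = 8 and N_GC = 10.
Tm = 2×8 + 4×10 = 56°C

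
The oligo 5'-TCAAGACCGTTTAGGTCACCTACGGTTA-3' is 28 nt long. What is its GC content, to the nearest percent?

Base counts: C=7, G=6, T=8, A=7
G+C = 6 + 7 = 13 out of 28 bases
%GC = 13/28 × 100 = 46.43% ≈ 46%

46%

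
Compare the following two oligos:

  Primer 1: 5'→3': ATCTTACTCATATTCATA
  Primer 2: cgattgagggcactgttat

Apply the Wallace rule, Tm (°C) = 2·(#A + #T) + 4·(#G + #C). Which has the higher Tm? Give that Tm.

Primer 1: A+T=14, G+C=4 → Tm = 2(14)+4(4) = 44°C
Primer 2: A+T=10, G+C=9 → Tm = 2(10)+4(9) = 56°C
44°C vs 56°C → primer 2 is higher.

Primer 2, 56°C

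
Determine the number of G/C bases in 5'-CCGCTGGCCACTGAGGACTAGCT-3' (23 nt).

A=4, G=7, C=8, T=4
G+C = 7 + 8 = 15

15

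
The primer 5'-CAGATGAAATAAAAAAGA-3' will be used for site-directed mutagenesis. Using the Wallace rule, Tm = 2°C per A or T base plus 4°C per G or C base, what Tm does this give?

G=3, A=12, C=1, T=2
AT pairs contribute 14, GC pairs contribute 4.
Tm = 4·4 + 2·14 = 16 + 28 = 44°C

44°C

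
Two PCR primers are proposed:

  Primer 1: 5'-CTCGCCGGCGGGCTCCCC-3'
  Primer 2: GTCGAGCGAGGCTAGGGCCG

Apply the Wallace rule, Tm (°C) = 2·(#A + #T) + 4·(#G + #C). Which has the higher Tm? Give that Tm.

Primer 2, 70°C

Primer 1: A+T=2, G+C=16 → Tm = 2(2)+4(16) = 68°C
Primer 2: A+T=5, G+C=15 → Tm = 2(5)+4(15) = 70°C
68°C vs 70°C → primer 2 is higher.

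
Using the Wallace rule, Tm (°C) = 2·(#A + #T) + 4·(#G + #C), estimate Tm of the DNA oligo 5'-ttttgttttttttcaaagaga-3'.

50°C

G=3, C=1, A=5, T=12
AT pairs contribute 17, GC pairs contribute 4.
Tm = 2(17) + 4(4) = 34 + 16 = 50°C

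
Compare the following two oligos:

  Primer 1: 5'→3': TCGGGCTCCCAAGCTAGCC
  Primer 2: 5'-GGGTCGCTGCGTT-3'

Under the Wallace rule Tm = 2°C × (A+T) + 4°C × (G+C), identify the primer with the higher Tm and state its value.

Primer 1: A+T=6, G+C=13 → Tm = 2(6)+4(13) = 64°C
Primer 2: A+T=4, G+C=9 → Tm = 2(4)+4(9) = 44°C
64°C vs 44°C → primer 1 is higher.

Primer 1, 64°C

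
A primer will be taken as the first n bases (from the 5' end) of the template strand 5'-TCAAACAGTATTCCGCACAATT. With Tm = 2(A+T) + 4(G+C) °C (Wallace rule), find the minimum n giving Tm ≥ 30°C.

First 11 bases: TCAAACAGTAT → Tm = 28°C (< 30°C)
First 12 bases: TCAAACAGTATT → Tm = 30°C (≥ 30°C)
Each additional base adds 2°C (A/T) or 4°C (G/C), so Tm is non-decreasing in n; n = 12 is the first length to reach 30°C.

n = 12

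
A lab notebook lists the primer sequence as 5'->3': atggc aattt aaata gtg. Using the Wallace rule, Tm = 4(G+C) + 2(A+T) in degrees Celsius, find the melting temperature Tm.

Counting bases: T=6, G=4, A=7, C=1
AT pairs contribute 13, GC pairs contribute 5.
Tm = 4·5 + 2·13 = 20 + 26 = 46°C

46°C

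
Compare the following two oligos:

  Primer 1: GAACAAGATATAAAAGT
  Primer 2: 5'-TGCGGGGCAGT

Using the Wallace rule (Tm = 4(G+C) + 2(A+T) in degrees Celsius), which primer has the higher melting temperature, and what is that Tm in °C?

Primer 1: A+T=13, G+C=4 → Tm = 2(13)+4(4) = 42°C
Primer 2: A+T=3, G+C=8 → Tm = 2(3)+4(8) = 38°C
42°C vs 38°C → primer 1 is higher.

Primer 1, 42°C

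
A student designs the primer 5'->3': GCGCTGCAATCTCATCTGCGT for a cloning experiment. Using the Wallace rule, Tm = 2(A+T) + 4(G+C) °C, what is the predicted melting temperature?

Scanning the sequence gives A=3, G=5, C=7, T=6.
A+T = 9, G+C = 12
Tm = 2×9 + 4×12 = 66°C

66°C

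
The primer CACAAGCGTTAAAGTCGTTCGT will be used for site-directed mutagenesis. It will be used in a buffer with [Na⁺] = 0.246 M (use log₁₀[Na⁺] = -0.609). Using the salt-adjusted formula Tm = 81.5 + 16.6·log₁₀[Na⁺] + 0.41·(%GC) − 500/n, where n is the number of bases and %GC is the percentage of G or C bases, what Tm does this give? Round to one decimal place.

Length n = 22. Scanning the sequence gives A=6, T=6, C=5, G=5.
G+C = 10, so %GC = 10/22 × 100 = 45.455%
Salt term: 16.6 × (-0.609) = -10.109
GC term: 0.41 × 45.455 = 18.637; length term: −500/22 = −22.727
Tm = 81.5 + (-10.109) + 18.637 − 22.727 = 67.301 → 67.3°C

67.3°C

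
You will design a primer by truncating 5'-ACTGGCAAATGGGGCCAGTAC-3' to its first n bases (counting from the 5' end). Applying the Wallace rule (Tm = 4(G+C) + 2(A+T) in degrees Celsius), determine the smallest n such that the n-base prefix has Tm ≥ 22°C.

First 6 bases: ACTGGC → Tm = 20°C (< 22°C)
First 7 bases: ACTGGCA → Tm = 22°C (≥ 22°C)
Each additional base adds 2°C (A/T) or 4°C (G/C), so Tm is non-decreasing in n; n = 7 is the first length to reach 22°C.

n = 7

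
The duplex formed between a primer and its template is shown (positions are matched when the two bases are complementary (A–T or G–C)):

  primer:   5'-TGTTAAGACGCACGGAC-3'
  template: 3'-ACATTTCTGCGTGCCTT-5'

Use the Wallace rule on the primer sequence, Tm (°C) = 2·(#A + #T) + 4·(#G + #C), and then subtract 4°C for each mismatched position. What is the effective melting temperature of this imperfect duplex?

44°C

Primer base counts: A=5, T=3, G=5, C=4 → A+T=8, G+C=9
Perfect-match Tm = 2(8) + 4(9) = 16 + 36 = 52°C
Mismatches (positions where the bases are not complementary): 2 (at positions 4, 17)
Effective Tm = 52 − 2×4 = 52 − 8 = 44°C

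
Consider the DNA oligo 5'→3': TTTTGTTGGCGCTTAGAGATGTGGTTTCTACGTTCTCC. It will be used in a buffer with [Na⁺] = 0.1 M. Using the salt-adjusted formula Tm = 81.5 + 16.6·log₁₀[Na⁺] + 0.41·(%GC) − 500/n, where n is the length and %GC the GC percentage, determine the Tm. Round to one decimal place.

70.1°C

Length n = 38. Counting bases: C=7, G=10, T=17, A=4
G+C = 17, so %GC = 17/38 × 100 = 44.737%
Salt term: 16.6 × (-1) = -16.6
GC term: 0.41 × 44.737 = 18.342; length term: −500/38 = −13.158
Tm = 81.5 + (-16.6) + 18.342 − 13.158 = 70.084 → 70.1°C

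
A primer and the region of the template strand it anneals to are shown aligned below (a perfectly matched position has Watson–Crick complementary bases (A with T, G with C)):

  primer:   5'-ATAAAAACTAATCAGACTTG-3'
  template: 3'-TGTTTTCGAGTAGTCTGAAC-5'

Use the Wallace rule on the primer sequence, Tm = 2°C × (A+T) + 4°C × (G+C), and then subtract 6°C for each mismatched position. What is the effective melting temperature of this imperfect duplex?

Primer base counts: A=10, T=5, G=2, C=3 → A+T=15, G+C=5
Perfect-match Tm = 2(15) + 4(5) = 30 + 20 = 50°C
Mismatches (positions where the bases are not complementary): 3 (at positions 2, 7, 10)
Effective Tm = 50 − 3×6 = 50 − 18 = 32°C

32°C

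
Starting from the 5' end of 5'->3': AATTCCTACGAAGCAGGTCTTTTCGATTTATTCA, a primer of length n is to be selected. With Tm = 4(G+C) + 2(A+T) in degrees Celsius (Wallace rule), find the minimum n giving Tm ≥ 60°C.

n = 21

First 20 bases: AATTCCTACGAAGCAGGTCT → Tm = 58°C (< 60°C)
First 21 bases: AATTCCTACGAAGCAGGTCTT → Tm = 60°C (≥ 60°C)
Each additional base adds 2°C (A/T) or 4°C (G/C), so Tm is non-decreasing in n; n = 21 is the first length to reach 60°C.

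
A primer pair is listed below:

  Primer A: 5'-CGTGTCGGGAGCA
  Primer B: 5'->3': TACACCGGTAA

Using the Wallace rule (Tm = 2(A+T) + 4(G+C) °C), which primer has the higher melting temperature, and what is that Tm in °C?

Primer A: A+T=4, G+C=9 → Tm = 2(4)+4(9) = 44°C
Primer B: A+T=6, G+C=5 → Tm = 2(6)+4(5) = 32°C
44°C vs 32°C → primer A is higher.

Primer A, 44°C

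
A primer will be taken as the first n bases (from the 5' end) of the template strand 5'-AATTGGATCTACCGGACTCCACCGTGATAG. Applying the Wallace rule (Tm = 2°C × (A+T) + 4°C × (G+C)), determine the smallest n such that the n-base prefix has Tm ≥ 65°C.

n = 22

First 21 bases: AATTGGATCTACCGGACTCCA → Tm = 62°C (< 65°C)
First 22 bases: AATTGGATCTACCGGACTCCAC → Tm = 66°C (≥ 65°C)
Since every base adds ≥2°C, Tm only increases with n, so the threshold is first crossed at n = 22.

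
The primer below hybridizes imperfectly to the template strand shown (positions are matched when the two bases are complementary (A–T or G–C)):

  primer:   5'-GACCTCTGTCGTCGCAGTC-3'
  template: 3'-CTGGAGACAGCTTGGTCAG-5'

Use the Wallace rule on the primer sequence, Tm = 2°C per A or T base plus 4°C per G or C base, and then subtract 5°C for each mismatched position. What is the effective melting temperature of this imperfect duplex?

Primer base counts: A=2, T=5, G=5, C=7 → A+T=7, G+C=12
Perfect-match Tm = 2(7) + 4(12) = 14 + 48 = 62°C
Mismatches (positions where the bases are not complementary): 3 (at positions 12, 13, 14)
Effective Tm = 62 − 3×5 = 62 − 15 = 47°C

47°C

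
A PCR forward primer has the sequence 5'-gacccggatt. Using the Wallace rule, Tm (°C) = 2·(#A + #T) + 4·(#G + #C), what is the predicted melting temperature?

Scanning the sequence gives T=2, C=3, G=3, A=2.
AT pairs contribute 4, GC pairs contribute 6.
Tm = 2×4 + 4×6 = 32°C

32°C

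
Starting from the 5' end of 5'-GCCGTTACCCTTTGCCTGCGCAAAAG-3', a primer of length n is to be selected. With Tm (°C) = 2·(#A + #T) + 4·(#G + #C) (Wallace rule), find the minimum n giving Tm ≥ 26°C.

n = 8

First 7 bases: GCCGTTA → Tm = 22°C (< 26°C)
First 8 bases: GCCGTTAC → Tm = 26°C (≥ 26°C)
Since every base adds ≥2°C, Tm only increases with n, so the threshold is first crossed at n = 8.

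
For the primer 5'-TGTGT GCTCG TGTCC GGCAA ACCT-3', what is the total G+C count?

Counting bases: C=7, A=3, T=7, G=7
Total G or C: 7 + 7 = 14

14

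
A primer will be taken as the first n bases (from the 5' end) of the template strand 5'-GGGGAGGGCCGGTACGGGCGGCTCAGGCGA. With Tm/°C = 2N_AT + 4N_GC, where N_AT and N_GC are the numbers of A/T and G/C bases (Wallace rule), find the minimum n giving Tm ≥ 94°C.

n = 26

First 25 bases: GGGGAGGGCCGGTACGGGCGGCTCA → Tm = 90°C (< 94°C)
First 26 bases: GGGGAGGGCCGGTACGGGCGGCTCAG → Tm = 94°C (≥ 94°C)
Each additional base adds 2°C (A/T) or 4°C (G/C), so Tm is non-decreasing in n; n = 26 is the first length to reach 94°C.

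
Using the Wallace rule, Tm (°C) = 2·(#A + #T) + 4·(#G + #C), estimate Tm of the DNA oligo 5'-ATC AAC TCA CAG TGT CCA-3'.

52°C

Counting bases: C=6, G=2, T=4, A=6
AT pairs contribute 10, GC pairs contribute 8.
Tm = 2(10) + 4(8) = 20 + 32 = 52°C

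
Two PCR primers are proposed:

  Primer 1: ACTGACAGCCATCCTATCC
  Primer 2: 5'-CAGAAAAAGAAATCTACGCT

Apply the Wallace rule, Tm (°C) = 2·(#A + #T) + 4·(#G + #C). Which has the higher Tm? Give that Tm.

Primer 1, 58°C

Primer 1: A+T=9, G+C=10 → Tm = 2(9)+4(10) = 58°C
Primer 2: A+T=13, G+C=7 → Tm = 2(13)+4(7) = 54°C
58°C vs 54°C → primer 1 is higher.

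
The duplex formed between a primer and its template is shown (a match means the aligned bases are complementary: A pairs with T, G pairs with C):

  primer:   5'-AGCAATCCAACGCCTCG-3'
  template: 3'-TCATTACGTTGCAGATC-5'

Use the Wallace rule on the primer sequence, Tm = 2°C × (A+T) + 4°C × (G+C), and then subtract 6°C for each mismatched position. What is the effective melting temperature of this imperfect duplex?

30°C

Primer base counts: A=5, T=2, G=3, C=7 → A+T=7, G+C=10
Perfect-match Tm = 2(7) + 4(10) = 14 + 40 = 54°C
Mismatches (positions where the bases are not complementary): 4 (at positions 3, 7, 13, 16)
Effective Tm = 54 − 4×6 = 54 − 24 = 30°C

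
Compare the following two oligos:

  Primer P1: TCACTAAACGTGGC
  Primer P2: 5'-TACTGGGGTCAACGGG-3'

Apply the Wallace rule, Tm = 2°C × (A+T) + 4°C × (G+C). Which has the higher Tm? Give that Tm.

Primer P1: A+T=7, G+C=7 → Tm = 2(7)+4(7) = 42°C
Primer P2: A+T=6, G+C=10 → Tm = 2(6)+4(10) = 52°C
42°C vs 52°C → primer P2 is higher.

Primer P2, 52°C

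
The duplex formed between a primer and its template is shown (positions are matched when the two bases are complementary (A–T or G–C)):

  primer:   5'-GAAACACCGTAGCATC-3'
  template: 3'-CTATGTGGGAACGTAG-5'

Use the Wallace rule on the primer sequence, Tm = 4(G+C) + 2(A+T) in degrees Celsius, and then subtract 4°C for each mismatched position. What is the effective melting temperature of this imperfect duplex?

36°C

Primer base counts: A=6, T=2, G=3, C=5 → A+T=8, G+C=8
Perfect-match Tm = 2(8) + 4(8) = 16 + 32 = 48°C
Mismatches (positions where the bases are not complementary): 3 (at positions 3, 9, 11)
Effective Tm = 48 − 3×4 = 48 − 12 = 36°C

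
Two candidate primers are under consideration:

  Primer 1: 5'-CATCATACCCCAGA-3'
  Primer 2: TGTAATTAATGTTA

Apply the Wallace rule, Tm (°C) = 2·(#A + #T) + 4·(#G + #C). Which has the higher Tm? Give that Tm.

Primer 1: A+T=7, G+C=7 → Tm = 2(7)+4(7) = 42°C
Primer 2: A+T=12, G+C=2 → Tm = 2(12)+4(2) = 32°C
42°C vs 32°C → primer 1 is higher.

Primer 1, 42°C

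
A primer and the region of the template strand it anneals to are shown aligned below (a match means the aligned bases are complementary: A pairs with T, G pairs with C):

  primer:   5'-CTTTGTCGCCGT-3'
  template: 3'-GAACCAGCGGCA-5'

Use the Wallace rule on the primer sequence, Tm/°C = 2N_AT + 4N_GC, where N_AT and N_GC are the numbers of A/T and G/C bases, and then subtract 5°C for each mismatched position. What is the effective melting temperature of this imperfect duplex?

Primer base counts: A=0, T=5, G=3, C=4 → A+T=5, G+C=7
Perfect-match Tm = 2(5) + 4(7) = 10 + 28 = 38°C
Mismatches (positions where the bases are not complementary): 1 (at position 4)
Effective Tm = 38 − 1×5 = 38 − 5 = 33°C

33°C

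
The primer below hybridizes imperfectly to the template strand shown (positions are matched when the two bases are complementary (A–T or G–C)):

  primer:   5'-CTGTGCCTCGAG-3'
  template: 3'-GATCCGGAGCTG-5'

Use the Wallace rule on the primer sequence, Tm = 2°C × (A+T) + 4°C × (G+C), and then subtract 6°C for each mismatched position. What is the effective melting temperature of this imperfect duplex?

Primer base counts: A=1, T=3, G=4, C=4 → A+T=4, G+C=8
Perfect-match Tm = 2(4) + 4(8) = 8 + 32 = 40°C
Mismatches (positions where the bases are not complementary): 3 (at positions 3, 4, 12)
Effective Tm = 40 − 3×6 = 40 − 18 = 22°C

22°C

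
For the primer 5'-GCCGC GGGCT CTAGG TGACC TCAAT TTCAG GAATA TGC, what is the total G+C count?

21

Base counts: A=8, G=11, T=9, C=10
G+C = 11 + 10 = 21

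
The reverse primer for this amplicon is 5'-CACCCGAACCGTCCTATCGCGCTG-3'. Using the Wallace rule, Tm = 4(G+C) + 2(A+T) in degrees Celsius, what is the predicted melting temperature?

Scanning the sequence gives A=4, T=4, G=5, C=11.
AT pairs contribute 8, GC pairs contribute 16.
Tm = 2(8) + 4(16) = 16 + 64 = 80°C

80°C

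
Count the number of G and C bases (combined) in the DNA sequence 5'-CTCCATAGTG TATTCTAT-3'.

Counting bases: T=8, G=2, C=4, A=4
G+C = 2 + 4 = 6

6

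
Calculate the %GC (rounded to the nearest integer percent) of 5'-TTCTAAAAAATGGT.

21%

C=1, A=6, G=2, T=5
G+C = 2 + 1 = 3 out of 14 bases
%GC = 3/14 × 100 = 21.43% ≈ 21%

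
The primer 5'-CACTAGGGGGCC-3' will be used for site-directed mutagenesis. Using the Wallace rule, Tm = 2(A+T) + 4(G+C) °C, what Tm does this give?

42°C

Scanning the sequence gives A=2, C=4, T=1, G=5.
So N_AT = 3 and N_GC = 9.
Tm = 2(3) + 4(9) = 6 + 36 = 42°C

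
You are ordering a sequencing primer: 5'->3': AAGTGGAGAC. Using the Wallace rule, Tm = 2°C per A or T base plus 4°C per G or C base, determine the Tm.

30°C

Counting bases: G=4, C=1, T=1, A=4
AT pairs contribute 5, GC pairs contribute 5.
Tm = 2(5) + 4(5) = 10 + 20 = 30°C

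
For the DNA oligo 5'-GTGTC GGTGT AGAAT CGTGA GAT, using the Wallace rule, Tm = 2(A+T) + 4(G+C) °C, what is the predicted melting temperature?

Base counts: G=9, C=2, A=5, T=7
So N_AT = 12 and N_GC = 11.
Tm = 2×12 + 4×11 = 68°C

68°C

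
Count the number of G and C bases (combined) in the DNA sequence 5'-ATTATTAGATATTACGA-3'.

Counting bases: T=7, C=1, A=7, G=2
G+C = 2 + 1 = 3

3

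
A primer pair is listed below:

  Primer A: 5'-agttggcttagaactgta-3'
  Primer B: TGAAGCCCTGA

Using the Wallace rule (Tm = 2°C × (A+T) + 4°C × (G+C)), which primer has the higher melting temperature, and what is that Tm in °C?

Primer A: A+T=11, G+C=7 → Tm = 2(11)+4(7) = 50°C
Primer B: A+T=5, G+C=6 → Tm = 2(5)+4(6) = 34°C
50°C vs 34°C → primer A is higher.

Primer A, 50°C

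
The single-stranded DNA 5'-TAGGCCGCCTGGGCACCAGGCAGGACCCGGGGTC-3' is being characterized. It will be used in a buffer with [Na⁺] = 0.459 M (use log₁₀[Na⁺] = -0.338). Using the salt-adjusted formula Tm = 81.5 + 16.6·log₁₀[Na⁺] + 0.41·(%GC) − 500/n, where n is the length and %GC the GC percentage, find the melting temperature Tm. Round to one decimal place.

92.5°C

Length n = 34. Base counts: C=12, A=5, G=14, T=3
G+C = 26, so %GC = 26/34 × 100 = 76.471%
Salt term: 16.6 × (-0.338) = -5.611
GC term: 0.41 × 76.471 = 31.353; length term: −500/34 = −14.706
Tm = 81.5 + (-5.611) + 31.353 − 14.706 = 92.536 → 92.5°C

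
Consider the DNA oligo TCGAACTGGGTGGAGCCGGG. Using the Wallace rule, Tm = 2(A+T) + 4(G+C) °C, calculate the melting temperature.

68°C

Base counts: T=3, A=3, G=10, C=4
A+T = 6, G+C = 14
Tm = 2(6) + 4(14) = 12 + 56 = 68°C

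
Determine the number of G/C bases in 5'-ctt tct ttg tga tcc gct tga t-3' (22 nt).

9

Base counts: T=11, A=2, G=4, C=5
Total G or C: 4 + 5 = 9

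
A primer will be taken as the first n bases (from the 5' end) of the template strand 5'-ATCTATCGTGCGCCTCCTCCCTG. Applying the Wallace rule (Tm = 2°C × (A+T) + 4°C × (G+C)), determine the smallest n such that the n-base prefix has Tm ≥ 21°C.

n = 8

First 7 bases: ATCTATC → Tm = 18°C (< 21°C)
First 8 bases: ATCTATCG → Tm = 22°C (≥ 21°C)
Since every base adds ≥2°C, Tm only increases with n, so the threshold is first crossed at n = 8.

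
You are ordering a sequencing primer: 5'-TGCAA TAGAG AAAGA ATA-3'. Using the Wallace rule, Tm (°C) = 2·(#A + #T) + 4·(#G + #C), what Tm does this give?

46°C

Scanning the sequence gives T=3, A=10, C=1, G=4.
AT pairs contribute 13, GC pairs contribute 5.
Tm = 2(13) + 4(5) = 26 + 20 = 46°C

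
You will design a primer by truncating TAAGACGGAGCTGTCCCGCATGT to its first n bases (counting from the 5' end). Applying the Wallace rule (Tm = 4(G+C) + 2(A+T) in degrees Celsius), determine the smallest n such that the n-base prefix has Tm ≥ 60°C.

First 18 bases: TAAGACGGAGCTGTCCCG → Tm = 58°C (< 60°C)
First 19 bases: TAAGACGGAGCTGTCCCGC → Tm = 62°C (≥ 60°C)
Each additional base adds 2°C (A/T) or 4°C (G/C), so Tm is non-decreasing in n; n = 19 is the first length to reach 60°C.

n = 19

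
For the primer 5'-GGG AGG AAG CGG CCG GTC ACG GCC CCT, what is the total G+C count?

Base counts: A=4, G=12, T=2, C=9
Total G or C: 12 + 9 = 21

21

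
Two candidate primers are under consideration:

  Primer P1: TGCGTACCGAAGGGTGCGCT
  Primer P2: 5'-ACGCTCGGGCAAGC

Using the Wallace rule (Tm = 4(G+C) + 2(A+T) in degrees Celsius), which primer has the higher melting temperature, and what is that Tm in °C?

Primer P1: A+T=7, G+C=13 → Tm = 2(7)+4(13) = 66°C
Primer P2: A+T=4, G+C=10 → Tm = 2(4)+4(10) = 48°C
66°C vs 48°C → primer P1 is higher.

Primer P1, 66°C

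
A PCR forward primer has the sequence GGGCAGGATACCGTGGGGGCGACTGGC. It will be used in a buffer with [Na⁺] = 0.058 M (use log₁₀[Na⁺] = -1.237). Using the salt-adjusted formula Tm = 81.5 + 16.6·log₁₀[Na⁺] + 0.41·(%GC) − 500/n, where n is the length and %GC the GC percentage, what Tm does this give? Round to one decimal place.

Length n = 27. Base counts: T=3, C=6, G=14, A=4
G+C = 20, so %GC = 20/27 × 100 = 74.074%
Salt term: 16.6 × (-1.237) = -20.534
GC term: 0.41 × 74.074 = 30.37; length term: −500/27 = −18.519
Tm = 81.5 + (-20.534) + 30.37 − 18.519 = 72.817 → 72.8°C

72.8°C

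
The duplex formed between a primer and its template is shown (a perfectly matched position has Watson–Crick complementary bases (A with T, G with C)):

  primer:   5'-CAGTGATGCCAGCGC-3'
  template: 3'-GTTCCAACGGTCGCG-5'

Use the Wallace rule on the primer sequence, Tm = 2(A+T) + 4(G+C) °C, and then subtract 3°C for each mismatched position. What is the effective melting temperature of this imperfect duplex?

Primer base counts: A=3, T=2, G=5, C=5 → A+T=5, G+C=10
Perfect-match Tm = 2(5) + 4(10) = 10 + 40 = 50°C
Mismatches (positions where the bases are not complementary): 3 (at positions 3, 4, 6)
Effective Tm = 50 − 3×3 = 50 − 9 = 41°C

41°C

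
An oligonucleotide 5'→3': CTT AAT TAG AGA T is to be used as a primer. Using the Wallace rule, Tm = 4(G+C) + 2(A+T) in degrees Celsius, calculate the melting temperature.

Scanning the sequence gives A=5, G=2, T=5, C=1.
So N_AT = 10 and N_GC = 3.
Tm = 2(10) + 4(3) = 20 + 12 = 32°C

32°C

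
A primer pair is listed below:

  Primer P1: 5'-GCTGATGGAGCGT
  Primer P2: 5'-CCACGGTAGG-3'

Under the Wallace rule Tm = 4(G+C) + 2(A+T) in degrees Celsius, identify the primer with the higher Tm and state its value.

Primer P1: A+T=5, G+C=8 → Tm = 2(5)+4(8) = 42°C
Primer P2: A+T=3, G+C=7 → Tm = 2(3)+4(7) = 34°C
42°C vs 34°C → primer P1 is higher.

Primer P1, 42°C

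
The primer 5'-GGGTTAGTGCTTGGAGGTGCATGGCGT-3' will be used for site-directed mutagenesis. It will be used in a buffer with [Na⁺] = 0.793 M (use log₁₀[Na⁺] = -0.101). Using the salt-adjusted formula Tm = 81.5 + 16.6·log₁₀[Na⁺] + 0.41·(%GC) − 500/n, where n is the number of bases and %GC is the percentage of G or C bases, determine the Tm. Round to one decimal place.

85.6°C

Length n = 27. Base counts: G=13, T=8, C=3, A=3
G+C = 16, so %GC = 16/27 × 100 = 59.259%
Salt term: 16.6 × (-0.101) = -1.677
GC term: 0.41 × 59.259 = 24.296; length term: −500/27 = −18.519
Tm = 81.5 + (-1.677) + 24.296 − 18.519 = 85.6 → 85.6°C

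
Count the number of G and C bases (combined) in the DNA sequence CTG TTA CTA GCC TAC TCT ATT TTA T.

Counting bases: T=12, C=6, A=5, G=2
Total G or C: 2 + 6 = 8

8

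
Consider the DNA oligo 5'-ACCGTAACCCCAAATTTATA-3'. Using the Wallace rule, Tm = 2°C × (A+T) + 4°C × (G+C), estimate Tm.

Counting bases: G=1, A=8, T=5, C=6
AT pairs contribute 13, GC pairs contribute 7.
Tm = 2(13) + 4(7) = 26 + 28 = 54°C

54°C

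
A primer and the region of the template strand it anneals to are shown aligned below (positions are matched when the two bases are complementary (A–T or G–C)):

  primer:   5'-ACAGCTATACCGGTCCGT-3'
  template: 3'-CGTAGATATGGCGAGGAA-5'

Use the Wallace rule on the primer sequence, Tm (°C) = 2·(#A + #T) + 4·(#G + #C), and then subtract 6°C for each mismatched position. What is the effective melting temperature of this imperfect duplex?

32°C

Primer base counts: A=4, T=4, G=4, C=6 → A+T=8, G+C=10
Perfect-match Tm = 2(8) + 4(10) = 16 + 40 = 56°C
Mismatches (positions where the bases are not complementary): 4 (at positions 1, 4, 13, 17)
Effective Tm = 56 − 4×6 = 56 − 24 = 32°C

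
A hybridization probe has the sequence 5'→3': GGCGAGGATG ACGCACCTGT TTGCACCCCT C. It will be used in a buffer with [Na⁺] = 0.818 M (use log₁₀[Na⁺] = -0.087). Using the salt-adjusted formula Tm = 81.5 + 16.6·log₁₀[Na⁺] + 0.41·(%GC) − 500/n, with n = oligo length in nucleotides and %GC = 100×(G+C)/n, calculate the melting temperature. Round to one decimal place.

90.4°C

Length n = 31. Base counts: T=6, G=9, A=5, C=11
G+C = 20, so %GC = 20/31 × 100 = 64.516%
Salt term: 16.6 × (-0.087) = -1.444
GC term: 0.41 × 64.516 = 26.452; length term: −500/31 = −16.129
Tm = 81.5 + (-1.444) + 26.452 − 16.129 = 90.379 → 90.4°C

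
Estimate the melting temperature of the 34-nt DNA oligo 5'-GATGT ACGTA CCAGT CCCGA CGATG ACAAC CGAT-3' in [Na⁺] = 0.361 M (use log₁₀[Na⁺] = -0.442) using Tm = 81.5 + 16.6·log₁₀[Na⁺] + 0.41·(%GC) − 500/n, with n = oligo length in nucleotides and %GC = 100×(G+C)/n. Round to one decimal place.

81.2°C

Length n = 34. G=8, A=10, T=6, C=10
G+C = 18, so %GC = 18/34 × 100 = 52.941%
Salt term: 16.6 × (-0.442) = -7.337
GC term: 0.41 × 52.941 = 21.706; length term: −500/34 = −14.706
Tm = 81.5 + (-7.337) + 21.706 − 14.706 = 81.163 → 81.2°C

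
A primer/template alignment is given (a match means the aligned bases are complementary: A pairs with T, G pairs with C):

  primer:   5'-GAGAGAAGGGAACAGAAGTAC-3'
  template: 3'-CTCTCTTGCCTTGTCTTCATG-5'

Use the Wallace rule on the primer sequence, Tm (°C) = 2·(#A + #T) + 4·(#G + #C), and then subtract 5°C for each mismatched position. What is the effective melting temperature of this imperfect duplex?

57°C

Primer base counts: A=10, T=1, G=8, C=2 → A+T=11, G+C=10
Perfect-match Tm = 2(11) + 4(10) = 22 + 40 = 62°C
Mismatches (positions where the bases are not complementary): 1 (at position 8)
Effective Tm = 62 − 1×5 = 62 − 5 = 57°C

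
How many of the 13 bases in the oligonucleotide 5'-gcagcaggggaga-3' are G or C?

9

Base counts: C=2, T=0, A=4, G=7
G+C = 7 + 2 = 9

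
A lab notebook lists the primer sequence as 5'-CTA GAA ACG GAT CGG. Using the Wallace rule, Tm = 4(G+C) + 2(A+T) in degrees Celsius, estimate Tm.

Scanning the sequence gives G=5, A=5, T=2, C=3.
A+T = 7, G+C = 8
Tm = 2(7) + 4(8) = 14 + 32 = 46°C

46°C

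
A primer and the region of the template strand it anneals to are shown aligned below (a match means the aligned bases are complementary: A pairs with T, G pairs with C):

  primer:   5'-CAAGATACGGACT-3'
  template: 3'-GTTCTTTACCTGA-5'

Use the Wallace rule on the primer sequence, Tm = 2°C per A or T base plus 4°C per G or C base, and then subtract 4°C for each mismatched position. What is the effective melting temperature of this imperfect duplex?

Primer base counts: A=5, T=2, G=3, C=3 → A+T=7, G+C=6
Perfect-match Tm = 2(7) + 4(6) = 14 + 24 = 38°C
Mismatches (positions where the bases are not complementary): 2 (at positions 6, 8)
Effective Tm = 38 − 2×4 = 38 − 8 = 30°C

30°C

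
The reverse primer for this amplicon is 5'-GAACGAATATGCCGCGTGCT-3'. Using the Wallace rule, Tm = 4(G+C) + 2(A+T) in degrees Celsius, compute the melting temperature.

62°C

Scanning the sequence gives G=6, T=4, A=5, C=5.
AT pairs contribute 9, GC pairs contribute 11.
Tm = 2×9 + 4×11 = 62°C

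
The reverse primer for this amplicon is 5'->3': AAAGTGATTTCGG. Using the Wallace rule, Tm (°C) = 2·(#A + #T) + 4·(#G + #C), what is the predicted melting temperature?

36°C

Base counts: T=4, G=4, A=4, C=1
So N_AT = 8 and N_GC = 5.
Tm = 2(8) + 4(5) = 16 + 20 = 36°C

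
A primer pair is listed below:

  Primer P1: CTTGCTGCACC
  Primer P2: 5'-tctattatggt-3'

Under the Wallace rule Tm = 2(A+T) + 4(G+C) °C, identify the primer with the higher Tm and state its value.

Primer P1, 36°C

Primer P1: A+T=4, G+C=7 → Tm = 2(4)+4(7) = 36°C
Primer P2: A+T=8, G+C=3 → Tm = 2(8)+4(3) = 28°C
36°C vs 28°C → primer P1 is higher.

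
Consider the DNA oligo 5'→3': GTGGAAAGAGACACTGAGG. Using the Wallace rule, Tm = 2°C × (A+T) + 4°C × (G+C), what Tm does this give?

Counting bases: T=2, A=7, G=8, C=2
AT pairs contribute 9, GC pairs contribute 10.
Tm = 2×9 + 4×10 = 58°C

58°C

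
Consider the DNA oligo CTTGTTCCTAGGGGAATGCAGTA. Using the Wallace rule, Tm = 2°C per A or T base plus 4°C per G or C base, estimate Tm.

Base counts: A=5, G=7, T=7, C=4
So N_AT = 12 and N_GC = 11.
Tm = 4·11 + 2·12 = 44 + 24 = 68°C

68°C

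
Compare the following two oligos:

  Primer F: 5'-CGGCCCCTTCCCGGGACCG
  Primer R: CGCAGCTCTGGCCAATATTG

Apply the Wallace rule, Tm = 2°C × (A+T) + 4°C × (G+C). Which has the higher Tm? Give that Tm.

Primer F: A+T=3, G+C=16 → Tm = 2(3)+4(16) = 70°C
Primer R: A+T=9, G+C=11 → Tm = 2(9)+4(11) = 62°C
70°C vs 62°C → primer F is higher.

Primer F, 70°C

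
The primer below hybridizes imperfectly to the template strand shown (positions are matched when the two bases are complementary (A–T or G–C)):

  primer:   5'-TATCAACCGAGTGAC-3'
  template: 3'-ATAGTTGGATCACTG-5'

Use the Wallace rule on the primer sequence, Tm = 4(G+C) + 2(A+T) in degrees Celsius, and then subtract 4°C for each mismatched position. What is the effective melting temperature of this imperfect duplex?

Primer base counts: A=5, T=3, G=3, C=4 → A+T=8, G+C=7
Perfect-match Tm = 2(8) + 4(7) = 16 + 28 = 44°C
Mismatches (positions where the bases are not complementary): 1 (at position 9)
Effective Tm = 44 − 1×4 = 44 − 4 = 40°C

40°C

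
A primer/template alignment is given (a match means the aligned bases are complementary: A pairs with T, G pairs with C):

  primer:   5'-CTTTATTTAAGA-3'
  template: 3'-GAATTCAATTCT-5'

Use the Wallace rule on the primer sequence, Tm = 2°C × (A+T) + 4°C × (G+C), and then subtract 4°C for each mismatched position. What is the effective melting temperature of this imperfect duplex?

Primer base counts: A=4, T=6, G=1, C=1 → A+T=10, G+C=2
Perfect-match Tm = 2(10) + 4(2) = 20 + 8 = 28°C
Mismatches (positions where the bases are not complementary): 2 (at positions 4, 6)
Effective Tm = 28 − 2×4 = 28 − 8 = 20°C

20°C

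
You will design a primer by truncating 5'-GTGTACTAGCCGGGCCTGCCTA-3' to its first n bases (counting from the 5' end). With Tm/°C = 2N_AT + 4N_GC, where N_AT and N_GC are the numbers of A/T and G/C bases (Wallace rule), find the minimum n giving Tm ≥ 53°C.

n = 16

First 15 bases: GTGTACTAGCCGGGC → Tm = 50°C (< 53°C)
First 16 bases: GTGTACTAGCCGGGCC → Tm = 54°C (≥ 53°C)
Since every base adds ≥2°C, Tm only increases with n, so the threshold is first crossed at n = 16.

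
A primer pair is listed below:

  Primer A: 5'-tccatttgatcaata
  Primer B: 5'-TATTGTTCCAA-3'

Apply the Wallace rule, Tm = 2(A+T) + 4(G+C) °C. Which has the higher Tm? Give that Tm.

Primer A, 38°C

Primer A: A+T=11, G+C=4 → Tm = 2(11)+4(4) = 38°C
Primer B: A+T=8, G+C=3 → Tm = 2(8)+4(3) = 28°C
38°C vs 28°C → primer A is higher.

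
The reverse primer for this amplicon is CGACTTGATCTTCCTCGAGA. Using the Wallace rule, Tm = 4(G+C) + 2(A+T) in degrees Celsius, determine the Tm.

60°C

Counting bases: T=6, C=6, G=4, A=4
A+T = 10, G+C = 10
Tm = 2(10) + 4(10) = 20 + 40 = 60°C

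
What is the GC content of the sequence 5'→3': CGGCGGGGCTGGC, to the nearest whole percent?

92%

Scanning the sequence gives G=8, C=4, A=0, T=1.
G+C = 8 + 4 = 12 out of 13 bases
%GC = 12/13 × 100 = 92.31% ≈ 92%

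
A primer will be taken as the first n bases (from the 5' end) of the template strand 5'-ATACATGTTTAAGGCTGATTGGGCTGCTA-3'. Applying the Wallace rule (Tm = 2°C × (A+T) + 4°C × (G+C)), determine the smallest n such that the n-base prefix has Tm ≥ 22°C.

n = 9

First 8 bases: ATACATGT → Tm = 20°C (< 22°C)
First 9 bases: ATACATGTT → Tm = 22°C (≥ 22°C)
Since every base adds ≥2°C, Tm only increases with n, so the threshold is first crossed at n = 9.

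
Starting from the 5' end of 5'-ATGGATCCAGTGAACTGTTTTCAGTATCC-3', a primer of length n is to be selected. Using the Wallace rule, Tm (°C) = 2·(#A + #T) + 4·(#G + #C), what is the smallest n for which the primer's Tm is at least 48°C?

n = 17

First 16 bases: ATGGATCCAGTGAACT → Tm = 46°C (< 48°C)
First 17 bases: ATGGATCCAGTGAACTG → Tm = 50°C (≥ 48°C)
Since every base adds ≥2°C, Tm only increases with n, so the threshold is first crossed at n = 17.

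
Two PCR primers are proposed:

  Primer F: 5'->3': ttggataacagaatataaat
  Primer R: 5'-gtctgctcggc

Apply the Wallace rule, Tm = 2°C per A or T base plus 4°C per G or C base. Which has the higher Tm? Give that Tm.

Primer F, 48°C

Primer F: A+T=16, G+C=4 → Tm = 2(16)+4(4) = 48°C
Primer R: A+T=3, G+C=8 → Tm = 2(3)+4(8) = 38°C
48°C vs 38°C → primer F is higher.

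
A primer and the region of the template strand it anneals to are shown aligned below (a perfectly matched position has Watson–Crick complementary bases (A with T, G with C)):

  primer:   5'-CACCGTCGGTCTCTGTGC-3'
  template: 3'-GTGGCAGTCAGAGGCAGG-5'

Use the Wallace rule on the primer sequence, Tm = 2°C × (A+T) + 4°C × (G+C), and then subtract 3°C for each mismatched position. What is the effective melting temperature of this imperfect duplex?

51°C

Primer base counts: A=1, T=5, G=5, C=7 → A+T=6, G+C=12
Perfect-match Tm = 2(6) + 4(12) = 12 + 48 = 60°C
Mismatches (positions where the bases are not complementary): 3 (at positions 8, 14, 17)
Effective Tm = 60 − 3×3 = 60 − 9 = 51°C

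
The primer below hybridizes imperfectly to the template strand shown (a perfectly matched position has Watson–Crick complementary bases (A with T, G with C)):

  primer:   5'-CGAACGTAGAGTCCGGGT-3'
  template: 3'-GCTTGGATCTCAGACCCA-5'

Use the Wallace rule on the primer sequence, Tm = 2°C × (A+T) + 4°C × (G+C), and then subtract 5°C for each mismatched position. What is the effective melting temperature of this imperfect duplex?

Primer base counts: A=4, T=3, G=7, C=4 → A+T=7, G+C=11
Perfect-match Tm = 2(7) + 4(11) = 14 + 44 = 58°C
Mismatches (positions where the bases are not complementary): 2 (at positions 6, 14)
Effective Tm = 58 − 2×5 = 58 − 10 = 48°C

48°C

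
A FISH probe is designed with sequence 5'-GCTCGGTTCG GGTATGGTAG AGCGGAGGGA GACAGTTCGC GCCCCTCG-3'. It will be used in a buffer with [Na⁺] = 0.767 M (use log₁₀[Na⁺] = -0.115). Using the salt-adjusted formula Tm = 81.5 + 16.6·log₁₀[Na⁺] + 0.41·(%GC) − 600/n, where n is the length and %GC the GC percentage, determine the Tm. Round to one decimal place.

Length n = 48. Scanning the sequence gives T=9, C=12, G=20, A=7.
G+C = 32, so %GC = 32/48 × 100 = 66.667%
Salt term: 16.6 × (-0.115) = -1.909
GC term: 0.41 × 66.667 = 27.333; length term: −600/48 = −12.5
Tm = 81.5 + (-1.909) + 27.333 − 12.5 = 94.424 → 94.4°C

94.4°C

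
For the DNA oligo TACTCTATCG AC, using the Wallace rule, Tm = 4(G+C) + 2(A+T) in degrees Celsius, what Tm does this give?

Scanning the sequence gives G=1, T=4, A=3, C=4.
AT pairs contribute 7, GC pairs contribute 5.
Tm = 4·5 + 2·7 = 20 + 14 = 34°C

34°C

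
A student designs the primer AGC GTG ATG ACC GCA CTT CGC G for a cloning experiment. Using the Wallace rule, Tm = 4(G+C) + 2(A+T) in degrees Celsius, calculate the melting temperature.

72°C

Scanning the sequence gives T=4, A=4, C=7, G=7.
A+T = 8, G+C = 14
Tm = 4·14 + 2·8 = 56 + 16 = 72°C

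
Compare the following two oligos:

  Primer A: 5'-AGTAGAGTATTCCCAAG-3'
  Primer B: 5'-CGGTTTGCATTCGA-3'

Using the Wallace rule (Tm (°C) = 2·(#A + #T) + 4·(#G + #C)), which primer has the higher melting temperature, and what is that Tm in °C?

Primer A: A+T=10, G+C=7 → Tm = 2(10)+4(7) = 48°C
Primer B: A+T=7, G+C=7 → Tm = 2(7)+4(7) = 42°C
48°C vs 42°C → primer A is higher.

Primer A, 48°C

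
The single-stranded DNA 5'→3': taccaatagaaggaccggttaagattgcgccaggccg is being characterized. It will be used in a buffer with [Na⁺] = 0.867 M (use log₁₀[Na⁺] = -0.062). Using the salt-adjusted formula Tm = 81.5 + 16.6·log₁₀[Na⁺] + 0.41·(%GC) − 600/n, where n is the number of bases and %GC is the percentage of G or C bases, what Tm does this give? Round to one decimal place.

Length n = 37. Scanning the sequence gives T=6, G=11, C=9, A=11.
G+C = 20, so %GC = 20/37 × 100 = 54.054%
Salt term: 16.6 × (-0.062) = -1.029
GC term: 0.41 × 54.054 = 22.162; length term: −600/37 = −16.216
Tm = 81.5 + (-1.029) + 22.162 − 16.216 = 86.417 → 86.4°C

86.4°C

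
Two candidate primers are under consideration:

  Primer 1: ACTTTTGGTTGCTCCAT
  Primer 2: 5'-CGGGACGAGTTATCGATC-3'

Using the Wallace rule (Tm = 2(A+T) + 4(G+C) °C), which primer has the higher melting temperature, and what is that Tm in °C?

Primer 1: A+T=10, G+C=7 → Tm = 2(10)+4(7) = 48°C
Primer 2: A+T=8, G+C=10 → Tm = 2(8)+4(10) = 56°C
48°C vs 56°C → primer 2 is higher.

Primer 2, 56°C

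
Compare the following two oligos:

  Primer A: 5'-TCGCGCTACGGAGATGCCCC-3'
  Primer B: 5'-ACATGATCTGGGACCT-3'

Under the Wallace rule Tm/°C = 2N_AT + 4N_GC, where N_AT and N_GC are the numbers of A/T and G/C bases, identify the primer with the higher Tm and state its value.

Primer A: A+T=6, G+C=14 → Tm = 2(6)+4(14) = 68°C
Primer B: A+T=8, G+C=8 → Tm = 2(8)+4(8) = 48°C
68°C vs 48°C → primer A is higher.

Primer A, 68°C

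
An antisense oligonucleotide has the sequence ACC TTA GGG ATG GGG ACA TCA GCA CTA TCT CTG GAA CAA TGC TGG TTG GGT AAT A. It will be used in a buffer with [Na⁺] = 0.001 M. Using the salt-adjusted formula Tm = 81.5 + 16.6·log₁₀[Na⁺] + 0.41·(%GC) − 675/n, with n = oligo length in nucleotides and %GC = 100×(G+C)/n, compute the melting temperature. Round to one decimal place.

Length n = 55. Counting bases: A=15, G=16, T=14, C=10
G+C = 26, so %GC = 26/55 × 100 = 47.273%
Salt term: 16.6 × (-3) = -49.8
GC term: 0.41 × 47.273 = 19.382; length term: −675/55 = −12.273
Tm = 81.5 + (-49.8) + 19.382 − 12.273 = 38.809 → 38.8°C

38.8°C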